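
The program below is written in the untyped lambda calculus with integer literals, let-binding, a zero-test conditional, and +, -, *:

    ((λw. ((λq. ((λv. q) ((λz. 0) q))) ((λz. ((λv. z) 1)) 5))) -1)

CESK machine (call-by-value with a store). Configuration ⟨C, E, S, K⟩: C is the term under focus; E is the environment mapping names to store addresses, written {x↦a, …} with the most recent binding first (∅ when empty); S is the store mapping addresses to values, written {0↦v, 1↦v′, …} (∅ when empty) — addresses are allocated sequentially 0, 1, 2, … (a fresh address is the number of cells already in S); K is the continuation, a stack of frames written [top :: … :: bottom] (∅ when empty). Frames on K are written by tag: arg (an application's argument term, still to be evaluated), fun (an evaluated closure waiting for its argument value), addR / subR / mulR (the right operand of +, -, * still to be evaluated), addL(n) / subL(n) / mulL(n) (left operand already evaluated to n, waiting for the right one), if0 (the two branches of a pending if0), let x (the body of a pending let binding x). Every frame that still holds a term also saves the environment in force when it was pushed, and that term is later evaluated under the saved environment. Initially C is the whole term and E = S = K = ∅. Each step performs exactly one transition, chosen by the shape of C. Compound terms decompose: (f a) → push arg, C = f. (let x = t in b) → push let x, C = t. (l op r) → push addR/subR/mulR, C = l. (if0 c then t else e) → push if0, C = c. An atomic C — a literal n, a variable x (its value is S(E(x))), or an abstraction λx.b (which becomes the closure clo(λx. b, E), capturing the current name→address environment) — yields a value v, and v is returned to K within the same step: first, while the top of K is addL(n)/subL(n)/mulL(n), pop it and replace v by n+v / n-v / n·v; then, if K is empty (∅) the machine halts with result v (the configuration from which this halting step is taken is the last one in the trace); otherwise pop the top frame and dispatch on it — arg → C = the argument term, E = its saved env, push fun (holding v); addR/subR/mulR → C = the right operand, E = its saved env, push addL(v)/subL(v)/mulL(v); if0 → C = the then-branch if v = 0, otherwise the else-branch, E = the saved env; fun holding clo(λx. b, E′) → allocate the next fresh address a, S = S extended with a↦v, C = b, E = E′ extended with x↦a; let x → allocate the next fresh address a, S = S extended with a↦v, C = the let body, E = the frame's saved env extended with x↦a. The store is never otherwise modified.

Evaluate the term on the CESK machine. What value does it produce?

Answer: 5

Machine steps:
[0] ⟨C=((λw. ((λq. ((λv. q) ((λz. 0) q))) ((λz. ((λv. z) 1)) 5))) -1); E=∅; S=∅; K=∅⟩
[1] ⟨C=(λw. ((λq. ((λv. q) ((λz. 0) q))) ((λz. ((λv. z) 1)) 5))); E=∅; S=∅; K=[arg]⟩
[2] ⟨C=-1; E=∅; S=∅; K=[fun]⟩
[3] ⟨C=((λq. ((λv. q) ((λz. 0) q))) ((λz. ((λv. z) 1)) 5)); E={w↦0}; S={0↦-1}; K=∅⟩
[4] ⟨C=(λq. ((λv. q) ((λz. 0) q))); E={w↦0}; S={0↦-1}; K=[arg]⟩
[5] ⟨C=((λz. ((λv. z) 1)) 5); E={w↦0}; S={0↦-1}; K=[fun]⟩
[6] ⟨C=(λz. ((λv. z) 1)); E={w↦0}; S={0↦-1}; K=[arg :: fun]⟩
[7] ⟨C=5; E={w↦0}; S={0↦-1}; K=[fun :: fun]⟩
[8] ⟨C=((λv. z) 1); E={z↦1, w↦0}; S={0↦-1, 1↦5}; K=[fun]⟩
[9] ⟨C=(λv. z); E={z↦1, w↦0}; S={0↦-1, 1↦5}; K=[arg :: fun]⟩
[10] ⟨C=1; E={z↦1, w↦0}; S={0↦-1, 1↦5}; K=[fun :: fun]⟩
[11] ⟨C=z; E={v↦2, z↦1, w↦0}; S={0↦-1, 1↦5, 2↦1}; K=[fun]⟩
[12] ⟨C=((λv. q) ((λz. 0) q)); E={q↦3, w↦0}; S={0↦-1, 1↦5, 2↦1, 3↦5}; K=∅⟩
[13] ⟨C=(λv. q); E={q↦3, w↦0}; S={0↦-1, 1↦5, 2↦1, 3↦5}; K=[arg]⟩
[14] ⟨C=((λz. 0) q); E={q↦3, w↦0}; S={0↦-1, 1↦5, 2↦1, 3↦5}; K=[fun]⟩
[15] ⟨C=(λz. 0); E={q↦3, w↦0}; S={0↦-1, 1↦5, 2↦1, 3↦5}; K=[arg :: fun]⟩
[16] ⟨C=q; E={q↦3, w↦0}; S={0↦-1, 1↦5, 2↦1, 3↦5}; K=[fun :: fun]⟩
[17] ⟨C=0; E={z↦4, q↦3, w↦0}; S={0↦-1, 1↦5, 2↦1, 3↦5, 4↦5}; K=[fun]⟩
[18] ⟨C=q; E={v↦5, q↦3, w↦0}; S={0↦-1, 1↦5, 2↦1, 3↦5, 4↦5, 5↦0}; K=∅⟩
→ final value 5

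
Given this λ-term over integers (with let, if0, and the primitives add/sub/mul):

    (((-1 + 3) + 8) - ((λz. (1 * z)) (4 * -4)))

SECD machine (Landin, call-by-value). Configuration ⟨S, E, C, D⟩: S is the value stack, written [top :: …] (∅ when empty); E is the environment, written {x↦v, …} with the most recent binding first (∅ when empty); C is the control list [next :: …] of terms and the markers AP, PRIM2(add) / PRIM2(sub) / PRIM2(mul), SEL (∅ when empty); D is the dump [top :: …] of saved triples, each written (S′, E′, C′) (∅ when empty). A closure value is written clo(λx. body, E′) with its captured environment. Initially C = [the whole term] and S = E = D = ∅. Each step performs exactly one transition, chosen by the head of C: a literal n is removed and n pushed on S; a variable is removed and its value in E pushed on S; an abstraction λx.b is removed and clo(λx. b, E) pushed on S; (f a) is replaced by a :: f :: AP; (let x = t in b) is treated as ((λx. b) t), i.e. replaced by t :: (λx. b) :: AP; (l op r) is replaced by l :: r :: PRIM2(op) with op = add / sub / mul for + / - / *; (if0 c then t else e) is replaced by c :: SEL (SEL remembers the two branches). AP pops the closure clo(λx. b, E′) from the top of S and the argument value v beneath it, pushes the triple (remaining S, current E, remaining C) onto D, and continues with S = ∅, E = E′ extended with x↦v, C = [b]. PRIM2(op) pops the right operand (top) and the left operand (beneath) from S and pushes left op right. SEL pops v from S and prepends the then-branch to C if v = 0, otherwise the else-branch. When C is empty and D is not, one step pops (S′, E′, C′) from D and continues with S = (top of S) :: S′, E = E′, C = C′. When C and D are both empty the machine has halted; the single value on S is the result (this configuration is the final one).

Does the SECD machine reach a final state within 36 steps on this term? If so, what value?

t=0: [S=∅ | E=∅ | C=[(((-1 + 3) + 8) - ((λz. (1 * z)) (4 * -4)))] | D=∅]
t=1: [S=∅ | E=∅ | C=[((-1 + 3) + 8) :: ((λz. (1 * z)) (4 * -4)) :: PRIM2(sub)] | D=∅]
t=2: [S=∅ | E=∅ | C=[(-1 + 3) :: 8 :: PRIM2(add) :: ((λz. (1 * z)) (4 * -4)) :: PRIM2(sub)] | D=∅]
t=3: [S=∅ | E=∅ | C=[-1 :: 3 :: PRIM2(add) :: 8 :: PRIM2(add) :: ((λz. (1 * z)) (4 * -4)) :: PRIM2(sub)] | D=∅]
t=4: [S=[-1] | E=∅ | C=[3 :: PRIM2(add) :: 8 :: PRIM2(add) :: ((λz. (1 * z)) (4 * -4)) :: PRIM2(sub)] | D=∅]
t=5: [S=[3 :: -1] | E=∅ | C=[PRIM2(add) :: 8 :: PRIM2(add) :: ((λz. (1 * z)) (4 * -4)) :: PRIM2(sub)] | D=∅]
t=6: [S=[2] | E=∅ | C=[8 :: PRIM2(add) :: ((λz. (1 * z)) (4 * -4)) :: PRIM2(sub)] | D=∅]
t=7: [S=[8 :: 2] | E=∅ | C=[PRIM2(add) :: ((λz. (1 * z)) (4 * -4)) :: PRIM2(sub)] | D=∅]
t=8: [S=[10] | E=∅ | C=[((λz. (1 * z)) (4 * -4)) :: PRIM2(sub)] | D=∅]
t=9: [S=[10] | E=∅ | C=[(4 * -4) :: (λz. (1 * z)) :: AP :: PRIM2(sub)] | D=∅]
t=10: [S=[10] | E=∅ | C=[4 :: -4 :: PRIM2(mul) :: (λz. (1 * z)) :: AP :: PRIM2(sub)] | D=∅]
t=11: [S=[4 :: 10] | E=∅ | C=[-4 :: PRIM2(mul) :: (λz. (1 * z)) :: AP :: PRIM2(sub)] | D=∅]
t=12: [S=[-4 :: 4 :: 10] | E=∅ | C=[PRIM2(mul) :: (λz. (1 * z)) :: AP :: PRIM2(sub)] | D=∅]
t=13: [S=[-16 :: 10] | E=∅ | C=[(λz. (1 * z)) :: AP :: PRIM2(sub)] | D=∅]
t=14: [S=[clo(λz. (1 * z), ∅) :: -16 :: 10] | E=∅ | C=[AP :: PRIM2(sub)] | D=∅]
t=15: [S=∅ | E={z↦-16} | C=[(1 * z)] | D=[([10], ∅, [PRIM2(sub)])]]
t=16: [S=∅ | E={z↦-16} | C=[1 :: z :: PRIM2(mul)] | D=[([10], ∅, [PRIM2(sub)])]]
t=17: [S=[1] | E={z↦-16} | C=[z :: PRIM2(mul)] | D=[([10], ∅, [PRIM2(sub)])]]
t=18: [S=[-16 :: 1] | E={z↦-16} | C=[PRIM2(mul)] | D=[([10], ∅, [PRIM2(sub)])]]
t=19: [S=[-16] | E={z↦-16} | C=∅ | D=[([10], ∅, [PRIM2(sub)])]]
t=20: [S=[-16 :: 10] | E=∅ | C=[PRIM2(sub)] | D=∅]
t=21: [S=[26] | E=∅ | C=∅ | D=∅]
→ final value 26

Answer: 26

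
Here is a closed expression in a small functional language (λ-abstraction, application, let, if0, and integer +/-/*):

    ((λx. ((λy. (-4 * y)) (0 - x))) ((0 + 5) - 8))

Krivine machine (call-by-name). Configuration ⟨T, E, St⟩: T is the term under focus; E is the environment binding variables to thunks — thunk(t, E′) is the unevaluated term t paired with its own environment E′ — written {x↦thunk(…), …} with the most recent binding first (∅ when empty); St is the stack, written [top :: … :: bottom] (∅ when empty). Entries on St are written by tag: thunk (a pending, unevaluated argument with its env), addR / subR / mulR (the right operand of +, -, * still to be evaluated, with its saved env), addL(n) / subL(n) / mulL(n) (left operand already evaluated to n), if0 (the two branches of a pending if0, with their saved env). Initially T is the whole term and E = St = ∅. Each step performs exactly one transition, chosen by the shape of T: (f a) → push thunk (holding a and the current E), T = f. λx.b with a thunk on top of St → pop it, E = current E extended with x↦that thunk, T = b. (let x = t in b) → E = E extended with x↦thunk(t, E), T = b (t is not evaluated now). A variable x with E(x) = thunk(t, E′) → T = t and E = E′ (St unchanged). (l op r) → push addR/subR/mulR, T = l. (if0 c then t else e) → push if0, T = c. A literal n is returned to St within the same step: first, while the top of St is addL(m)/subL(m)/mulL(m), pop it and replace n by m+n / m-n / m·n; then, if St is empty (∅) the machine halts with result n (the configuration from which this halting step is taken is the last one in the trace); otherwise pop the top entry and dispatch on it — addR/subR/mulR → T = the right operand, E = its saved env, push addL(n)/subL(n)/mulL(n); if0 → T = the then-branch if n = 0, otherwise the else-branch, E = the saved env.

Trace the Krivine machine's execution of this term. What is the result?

0. ⟨T=((λx. ((λy. (-4 * y)) (0 - x))) ((0 + 5) - 8)); E=∅; St=∅⟩
1. ⟨T=(λx. ((λy. (-4 * y)) (0 - x))); E=∅; St=[thunk]⟩
2. ⟨T=((λy. (-4 * y)) (0 - x)); E={x↦thunk(((0 + 5) - 8), ∅)}; St=∅⟩
3. ⟨T=(λy. (-4 * y)); E={x↦thunk(((0 + 5) - 8), ∅)}; St=[thunk]⟩
4. ⟨T=(-4 * y); E={y↦thunk((0 - x), {x↦thunk(((0 + 5) - 8), ∅)}), x↦thunk(((0 + 5) - 8), ∅)}; St=∅⟩
5. ⟨T=-4; E={y↦thunk((0 - x), {x↦thunk(((0 + 5) - 8), ∅)}), x↦thunk(((0 + 5) - 8), ∅)}; St=[mulR]⟩
6. ⟨T=y; E={y↦thunk((0 - x), {x↦thunk(((0 + 5) - 8), ∅)}), x↦thunk(((0 + 5) - 8), ∅)}; St=[mulL(-4)]⟩
7. ⟨T=(0 - x); E={x↦thunk(((0 + 5) - 8), ∅)}; St=[mulL(-4)]⟩
8. ⟨T=0; E={x↦thunk(((0 + 5) - 8), ∅)}; St=[subR :: mulL(-4)]⟩
9. ⟨T=x; E={x↦thunk(((0 + 5) - 8), ∅)}; St=[subL(0) :: mulL(-4)]⟩
10. ⟨T=((0 + 5) - 8); E=∅; St=[subL(0) :: mulL(-4)]⟩
11. ⟨T=(0 + 5); E=∅; St=[subR :: subL(0) :: mulL(-4)]⟩
12. ⟨T=0; E=∅; St=[addR :: subR :: subL(0) :: mulL(-4)]⟩
13. ⟨T=5; E=∅; St=[addL(0) :: subR :: subL(0) :: mulL(-4)]⟩
14. ⟨T=8; E=∅; St=[subL(5) :: subL(0) :: mulL(-4)]⟩
→ final value -12

Answer: -12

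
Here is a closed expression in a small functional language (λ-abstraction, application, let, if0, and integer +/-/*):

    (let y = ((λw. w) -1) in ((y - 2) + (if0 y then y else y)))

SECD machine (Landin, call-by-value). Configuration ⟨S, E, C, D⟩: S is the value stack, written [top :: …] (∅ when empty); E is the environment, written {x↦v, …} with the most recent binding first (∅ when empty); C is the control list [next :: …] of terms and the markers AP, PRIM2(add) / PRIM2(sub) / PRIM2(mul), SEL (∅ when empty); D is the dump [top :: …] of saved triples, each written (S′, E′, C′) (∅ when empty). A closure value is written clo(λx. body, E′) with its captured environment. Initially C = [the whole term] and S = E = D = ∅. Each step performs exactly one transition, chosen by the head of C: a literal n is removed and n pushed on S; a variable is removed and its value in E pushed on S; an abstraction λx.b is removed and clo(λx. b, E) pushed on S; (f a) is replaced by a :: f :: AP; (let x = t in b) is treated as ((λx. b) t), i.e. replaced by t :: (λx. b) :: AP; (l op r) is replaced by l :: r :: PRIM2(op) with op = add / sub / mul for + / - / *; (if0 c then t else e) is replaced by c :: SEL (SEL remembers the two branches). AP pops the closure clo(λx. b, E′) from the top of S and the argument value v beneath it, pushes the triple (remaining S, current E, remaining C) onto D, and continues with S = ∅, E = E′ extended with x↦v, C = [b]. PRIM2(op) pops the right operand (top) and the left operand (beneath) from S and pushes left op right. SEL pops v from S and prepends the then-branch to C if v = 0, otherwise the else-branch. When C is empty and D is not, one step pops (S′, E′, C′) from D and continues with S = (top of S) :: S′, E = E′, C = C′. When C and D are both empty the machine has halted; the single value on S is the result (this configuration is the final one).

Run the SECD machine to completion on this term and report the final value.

0. ⟨S=∅; E=∅; C=[(let y = ((λw. w) -1) in ((y - 2) + (if0 y then y else y)))]; D=∅⟩
1. ⟨S=∅; E=∅; C=[((λw. w) -1) :: (λy. ((y - 2) + (if0 y then y else y))) :: AP]; D=∅⟩
2. ⟨S=∅; E=∅; C=[-1 :: (λw. w) :: AP :: (λy. ((y - 2) + (if0 y then y else y))) :: AP]; D=∅⟩
3. ⟨S=[-1]; E=∅; C=[(λw. w) :: AP :: (λy. ((y - 2) + (if0 y then y else y))) :: AP]; D=∅⟩
4. ⟨S=[clo(λw. w, ∅) :: -1]; E=∅; C=[AP :: (λy. ((y - 2) + (if0 y then y else y))) :: AP]; D=∅⟩
5. ⟨S=∅; E={w↦-1}; C=[w]; D=[(∅, ∅, [(λy. ((y - 2) + (if0 y then y else y))) :: AP])]⟩
6. ⟨S=[-1]; E={w↦-1}; C=∅; D=[(∅, ∅, [(λy. ((y - 2) + (if0 y then y else y))) :: AP])]⟩
7. ⟨S=[-1]; E=∅; C=[(λy. ((y - 2) + (if0 y then y else y))) :: AP]; D=∅⟩
8. ⟨S=[clo(λy. ((y - 2) + (if0 y then y else y)), ∅) :: -1]; E=∅; C=[AP]; D=∅⟩
9. ⟨S=∅; E={y↦-1}; C=[((y - 2) + (if0 y then y else y))]; D=[(∅, ∅, ∅)]⟩
10. ⟨S=∅; E={y↦-1}; C=[(y - 2) :: (if0 y then y else y) :: PRIM2(add)]; D=[(∅, ∅, ∅)]⟩
11. ⟨S=∅; E={y↦-1}; C=[y :: 2 :: PRIM2(sub) :: (if0 y then y else y) :: PRIM2(add)]; D=[(∅, ∅, ∅)]⟩
12. ⟨S=[-1]; E={y↦-1}; C=[2 :: PRIM2(sub) :: (if0 y then y else y) :: PRIM2(add)]; D=[(∅, ∅, ∅)]⟩
13. ⟨S=[2 :: -1]; E={y↦-1}; C=[PRIM2(sub) :: (if0 y then y else y) :: PRIM2(add)]; D=[(∅, ∅, ∅)]⟩
14. ⟨S=[-3]; E={y↦-1}; C=[(if0 y then y else y) :: PRIM2(add)]; D=[(∅, ∅, ∅)]⟩
15. ⟨S=[-3]; E={y↦-1}; C=[y :: SEL :: PRIM2(add)]; D=[(∅, ∅, ∅)]⟩
16. ⟨S=[-1 :: -3]; E={y↦-1}; C=[SEL :: PRIM2(add)]; D=[(∅, ∅, ∅)]⟩
17. ⟨S=[-3]; E={y↦-1}; C=[y :: PRIM2(add)]; D=[(∅, ∅, ∅)]⟩
18. ⟨S=[-1 :: -3]; E={y↦-1}; C=[PRIM2(add)]; D=[(∅, ∅, ∅)]⟩
19. ⟨S=[-4]; E={y↦-1}; C=∅; D=[(∅, ∅, ∅)]⟩
20. ⟨S=[-4]; E=∅; C=∅; D=∅⟩
→ final value -4

Answer: -4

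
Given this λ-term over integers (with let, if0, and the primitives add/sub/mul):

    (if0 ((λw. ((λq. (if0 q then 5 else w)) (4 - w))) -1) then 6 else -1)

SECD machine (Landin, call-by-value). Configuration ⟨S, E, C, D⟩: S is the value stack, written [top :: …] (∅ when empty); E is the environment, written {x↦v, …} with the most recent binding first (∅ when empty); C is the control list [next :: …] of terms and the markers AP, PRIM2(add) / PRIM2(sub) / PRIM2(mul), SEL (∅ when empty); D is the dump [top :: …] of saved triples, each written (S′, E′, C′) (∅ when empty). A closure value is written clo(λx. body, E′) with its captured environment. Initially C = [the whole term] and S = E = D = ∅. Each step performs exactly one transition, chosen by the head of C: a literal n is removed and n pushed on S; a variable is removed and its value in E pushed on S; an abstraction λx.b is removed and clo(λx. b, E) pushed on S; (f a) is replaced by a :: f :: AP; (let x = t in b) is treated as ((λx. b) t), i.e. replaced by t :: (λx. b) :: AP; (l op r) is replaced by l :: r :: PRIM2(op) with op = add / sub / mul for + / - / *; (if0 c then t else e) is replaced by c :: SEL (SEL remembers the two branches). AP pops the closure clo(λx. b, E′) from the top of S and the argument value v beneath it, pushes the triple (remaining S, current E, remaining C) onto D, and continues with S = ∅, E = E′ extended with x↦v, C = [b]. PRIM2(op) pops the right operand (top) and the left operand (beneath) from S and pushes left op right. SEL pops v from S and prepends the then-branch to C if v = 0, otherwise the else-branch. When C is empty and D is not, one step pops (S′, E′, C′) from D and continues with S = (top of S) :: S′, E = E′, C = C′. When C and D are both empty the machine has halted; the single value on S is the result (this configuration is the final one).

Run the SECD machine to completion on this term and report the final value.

step 0: [S=∅ | E=∅ | C=[(if0 ((λw. ((λq. (if0 q then 5 else w)) (4 - w))) -1) then 6 else -1)] | D=∅]
step 1: [S=∅ | E=∅ | C=[((λw. ((λq. (if0 q then 5 else w)) (4 - w))) -1) :: SEL] | D=∅]
step 2: [S=∅ | E=∅ | C=[-1 :: (λw. ((λq. (if0 q then 5 else w)) (4 - w))) :: AP :: SEL] | D=∅]
step 3: [S=[-1] | E=∅ | C=[(λw. ((λq. (if0 q then 5 else w)) (4 - w))) :: AP :: SEL] | D=∅]
step 4: [S=[clo(λw. ((λq. (if0 q then 5 else w)) (4 - w)), ∅) :: -1] | E=∅ | C=[AP :: SEL] | D=∅]
step 5: [S=∅ | E={w↦-1} | C=[((λq. (if0 q then 5 else w)) (4 - w))] | D=[(∅, ∅, [SEL])]]
step 6: [S=∅ | E={w↦-1} | C=[(4 - w) :: (λq. (if0 q then 5 else w)) :: AP] | D=[(∅, ∅, [SEL])]]
step 7: [S=∅ | E={w↦-1} | C=[4 :: w :: PRIM2(sub) :: (λq. (if0 q then 5 else w)) :: AP] | D=[(∅, ∅, [SEL])]]
step 8: [S=[4] | E={w↦-1} | C=[w :: PRIM2(sub) :: (λq. (if0 q then 5 else w)) :: AP] | D=[(∅, ∅, [SEL])]]
step 9: [S=[-1 :: 4] | E={w↦-1} | C=[PRIM2(sub) :: (λq. (if0 q then 5 else w)) :: AP] | D=[(∅, ∅, [SEL])]]
step 10: [S=[5] | E={w↦-1} | C=[(λq. (if0 q then 5 else w)) :: AP] | D=[(∅, ∅, [SEL])]]
step 11: [S=[clo(λq. (if0 q then 5 else w), {w↦-1}) :: 5] | E={w↦-1} | C=[AP] | D=[(∅, ∅, [SEL])]]
step 12: [S=∅ | E={q↦5, w↦-1} | C=[(if0 q then 5 else w)] | D=[(∅, {w↦-1}, ∅) :: (∅, ∅, [SEL])]]
step 13: [S=∅ | E={q↦5, w↦-1} | C=[q :: SEL] | D=[(∅, {w↦-1}, ∅) :: (∅, ∅, [SEL])]]
step 14: [S=[5] | E={q↦5, w↦-1} | C=[SEL] | D=[(∅, {w↦-1}, ∅) :: (∅, ∅, [SEL])]]
step 15: [S=∅ | E={q↦5, w↦-1} | C=[w] | D=[(∅, {w↦-1}, ∅) :: (∅, ∅, [SEL])]]
step 16: [S=[-1] | E={q↦5, w↦-1} | C=∅ | D=[(∅, {w↦-1}, ∅) :: (∅, ∅, [SEL])]]
step 17: [S=[-1] | E={w↦-1} | C=∅ | D=[(∅, ∅, [SEL])]]
step 18: [S=[-1] | E=∅ | C=[SEL] | D=∅]
step 19: [S=∅ | E=∅ | C=[-1] | D=∅]
step 20: [S=[-1] | E=∅ | C=∅ | D=∅]
→ final value -1

Answer: -1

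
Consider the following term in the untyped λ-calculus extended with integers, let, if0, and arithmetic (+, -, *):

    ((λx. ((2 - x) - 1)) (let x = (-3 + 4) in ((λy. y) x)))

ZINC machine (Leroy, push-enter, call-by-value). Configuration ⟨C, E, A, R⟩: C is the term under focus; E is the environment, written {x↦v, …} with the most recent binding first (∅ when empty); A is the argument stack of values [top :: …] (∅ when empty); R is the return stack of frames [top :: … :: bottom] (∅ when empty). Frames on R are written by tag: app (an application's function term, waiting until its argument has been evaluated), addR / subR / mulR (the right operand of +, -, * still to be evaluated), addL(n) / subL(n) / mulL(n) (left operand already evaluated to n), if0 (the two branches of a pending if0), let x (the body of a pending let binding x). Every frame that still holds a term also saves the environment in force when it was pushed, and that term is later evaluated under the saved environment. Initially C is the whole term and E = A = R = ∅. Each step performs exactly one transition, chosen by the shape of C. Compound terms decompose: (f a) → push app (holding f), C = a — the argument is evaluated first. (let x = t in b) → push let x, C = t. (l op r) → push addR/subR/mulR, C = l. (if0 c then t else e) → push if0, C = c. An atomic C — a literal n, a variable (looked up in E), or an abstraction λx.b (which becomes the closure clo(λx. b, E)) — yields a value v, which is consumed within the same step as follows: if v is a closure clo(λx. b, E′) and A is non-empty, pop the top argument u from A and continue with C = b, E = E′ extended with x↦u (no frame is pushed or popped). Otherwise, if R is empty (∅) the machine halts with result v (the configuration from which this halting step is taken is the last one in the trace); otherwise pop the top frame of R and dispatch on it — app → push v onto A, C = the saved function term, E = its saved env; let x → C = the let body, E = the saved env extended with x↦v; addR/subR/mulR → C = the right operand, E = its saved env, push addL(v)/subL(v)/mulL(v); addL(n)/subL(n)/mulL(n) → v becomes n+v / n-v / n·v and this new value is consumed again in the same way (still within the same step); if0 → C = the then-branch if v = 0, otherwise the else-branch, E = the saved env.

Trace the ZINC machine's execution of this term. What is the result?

t=0: [C=((λx. ((2 - x) - 1)) (let x = (-3 + 4) in ((λy. y) x))) | E=∅ | A=∅ | R=∅]
t=1: [C=(let x = (-3 + 4) in ((λy. y) x)) | E=∅ | A=∅ | R=[app]]
t=2: [C=(-3 + 4) | E=∅ | A=∅ | R=[let x :: app]]
t=3: [C=-3 | E=∅ | A=∅ | R=[addR :: let x :: app]]
t=4: [C=4 | E=∅ | A=∅ | R=[addL(-3) :: let x :: app]]
t=5: [C=((λy. y) x) | E={x↦1} | A=∅ | R=[app]]
t=6: [C=x | E={x↦1} | A=∅ | R=[app :: app]]
t=7: [C=(λy. y) | E={x↦1} | A=[1] | R=[app]]
t=8: [C=y | E={y↦1, x↦1} | A=∅ | R=[app]]
t=9: [C=(λx. ((2 - x) - 1)) | E=∅ | A=[1] | R=∅]
t=10: [C=((2 - x) - 1) | E={x↦1} | A=∅ | R=∅]
t=11: [C=(2 - x) | E={x↦1} | A=∅ | R=[subR]]
t=12: [C=2 | E={x↦1} | A=∅ | R=[subR :: subR]]
t=13: [C=x | E={x↦1} | A=∅ | R=[subL(2) :: subR]]
t=14: [C=1 | E={x↦1} | A=∅ | R=[subL(1)]]
→ final value 0

Answer: 0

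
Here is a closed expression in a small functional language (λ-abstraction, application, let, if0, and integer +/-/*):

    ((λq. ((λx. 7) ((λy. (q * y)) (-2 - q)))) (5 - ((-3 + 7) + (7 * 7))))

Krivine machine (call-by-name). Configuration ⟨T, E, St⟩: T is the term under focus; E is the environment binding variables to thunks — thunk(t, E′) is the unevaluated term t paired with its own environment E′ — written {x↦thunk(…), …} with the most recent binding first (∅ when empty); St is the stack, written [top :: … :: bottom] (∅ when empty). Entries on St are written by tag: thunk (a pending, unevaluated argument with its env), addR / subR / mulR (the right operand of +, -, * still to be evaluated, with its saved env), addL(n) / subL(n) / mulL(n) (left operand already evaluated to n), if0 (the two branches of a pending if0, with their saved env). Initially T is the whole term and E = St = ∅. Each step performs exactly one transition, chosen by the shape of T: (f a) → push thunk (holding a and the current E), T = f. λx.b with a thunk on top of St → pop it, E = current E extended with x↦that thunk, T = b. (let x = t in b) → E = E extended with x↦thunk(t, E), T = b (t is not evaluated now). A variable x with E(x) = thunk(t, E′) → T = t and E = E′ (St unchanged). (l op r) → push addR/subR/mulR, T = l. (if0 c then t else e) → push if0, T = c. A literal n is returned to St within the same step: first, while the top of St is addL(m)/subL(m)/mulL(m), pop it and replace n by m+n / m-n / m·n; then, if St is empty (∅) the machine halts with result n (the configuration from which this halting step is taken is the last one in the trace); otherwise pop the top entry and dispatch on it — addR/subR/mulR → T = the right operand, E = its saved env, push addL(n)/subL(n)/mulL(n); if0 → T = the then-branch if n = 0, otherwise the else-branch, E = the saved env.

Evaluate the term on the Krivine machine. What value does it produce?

step 0: ⟨T=((λq. ((λx. 7) ((λy. (q * y)) (-2 - q)))) (5 - ((-3 + 7) + (7 * 7)))); E=∅; St=∅⟩
step 1: ⟨T=(λq. ((λx. 7) ((λy. (q * y)) (-2 - q)))); E=∅; St=[thunk]⟩
step 2: ⟨T=((λx. 7) ((λy. (q * y)) (-2 - q))); E={q↦thunk((5 - ((-3 + 7) + (7 * 7))), ∅)}; St=∅⟩
step 3: ⟨T=(λx. 7); E={q↦thunk((5 - ((-3 + 7) + (7 * 7))), ∅)}; St=[thunk]⟩
step 4: ⟨T=7; E={x↦thunk(((λy. (q * y)) (-2 - q)), {q↦thunk((5 - ((-3 + 7) + (7 * 7))), ∅)}), q↦thunk((5 - ((-3 + 7) + (7 * 7))), ∅)}; St=∅⟩
→ final value 7

Answer: 7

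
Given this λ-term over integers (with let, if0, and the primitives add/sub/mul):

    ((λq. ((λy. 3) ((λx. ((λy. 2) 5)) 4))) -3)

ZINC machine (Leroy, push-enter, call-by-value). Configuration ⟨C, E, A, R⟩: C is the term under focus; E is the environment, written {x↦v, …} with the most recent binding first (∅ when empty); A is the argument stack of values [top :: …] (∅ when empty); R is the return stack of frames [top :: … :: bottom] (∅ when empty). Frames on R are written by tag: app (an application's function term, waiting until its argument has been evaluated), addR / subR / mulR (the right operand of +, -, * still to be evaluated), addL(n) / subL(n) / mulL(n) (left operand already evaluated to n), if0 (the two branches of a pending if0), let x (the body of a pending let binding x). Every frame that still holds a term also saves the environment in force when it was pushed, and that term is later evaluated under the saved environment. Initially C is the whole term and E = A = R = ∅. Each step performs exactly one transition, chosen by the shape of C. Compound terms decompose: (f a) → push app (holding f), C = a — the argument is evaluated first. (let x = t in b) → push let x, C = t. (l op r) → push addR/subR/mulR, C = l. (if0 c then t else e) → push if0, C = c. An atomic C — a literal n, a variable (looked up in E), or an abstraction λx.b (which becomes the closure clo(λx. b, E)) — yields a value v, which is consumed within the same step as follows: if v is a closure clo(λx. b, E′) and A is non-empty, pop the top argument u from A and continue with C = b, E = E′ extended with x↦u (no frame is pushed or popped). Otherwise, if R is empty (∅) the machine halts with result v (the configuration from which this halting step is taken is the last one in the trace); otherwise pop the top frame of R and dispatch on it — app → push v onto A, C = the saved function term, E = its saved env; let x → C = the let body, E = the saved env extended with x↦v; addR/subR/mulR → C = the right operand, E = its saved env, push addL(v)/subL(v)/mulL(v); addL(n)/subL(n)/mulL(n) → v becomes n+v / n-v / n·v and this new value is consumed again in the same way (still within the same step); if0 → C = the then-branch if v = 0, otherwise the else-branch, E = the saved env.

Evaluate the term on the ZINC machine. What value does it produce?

Answer: 3

Derivation:
[0] <C=((λq. ((λy. 3) ((λx. ((λy. 2) 5)) 4))) -3), E=∅, A=∅, R=∅>
[1] <C=-3, E=∅, A=∅, R=[app]>
[2] <C=(λq. ((λy. 3) ((λx. ((λy. 2) 5)) 4))), E=∅, A=[-3], R=∅>
[3] <C=((λy. 3) ((λx. ((λy. 2) 5)) 4)), E={q↦-3}, A=∅, R=∅>
[4] <C=((λx. ((λy. 2) 5)) 4), E={q↦-3}, A=∅, R=[app]>
[5] <C=4, E={q↦-3}, A=∅, R=[app :: app]>
[6] <C=(λx. ((λy. 2) 5)), E={q↦-3}, A=[4], R=[app]>
[7] <C=((λy. 2) 5), E={x↦4, q↦-3}, A=∅, R=[app]>
[8] <C=5, E={x↦4, q↦-3}, A=∅, R=[app :: app]>
[9] <C=(λy. 2), E={x↦4, q↦-3}, A=[5], R=[app]>
[10] <C=2, E={y↦5, x↦4, q↦-3}, A=∅, R=[app]>
[11] <C=(λy. 3), E={q↦-3}, A=[2], R=∅>
[12] <C=3, E={y↦2, q↦-3}, A=∅, R=∅>
→ final value 3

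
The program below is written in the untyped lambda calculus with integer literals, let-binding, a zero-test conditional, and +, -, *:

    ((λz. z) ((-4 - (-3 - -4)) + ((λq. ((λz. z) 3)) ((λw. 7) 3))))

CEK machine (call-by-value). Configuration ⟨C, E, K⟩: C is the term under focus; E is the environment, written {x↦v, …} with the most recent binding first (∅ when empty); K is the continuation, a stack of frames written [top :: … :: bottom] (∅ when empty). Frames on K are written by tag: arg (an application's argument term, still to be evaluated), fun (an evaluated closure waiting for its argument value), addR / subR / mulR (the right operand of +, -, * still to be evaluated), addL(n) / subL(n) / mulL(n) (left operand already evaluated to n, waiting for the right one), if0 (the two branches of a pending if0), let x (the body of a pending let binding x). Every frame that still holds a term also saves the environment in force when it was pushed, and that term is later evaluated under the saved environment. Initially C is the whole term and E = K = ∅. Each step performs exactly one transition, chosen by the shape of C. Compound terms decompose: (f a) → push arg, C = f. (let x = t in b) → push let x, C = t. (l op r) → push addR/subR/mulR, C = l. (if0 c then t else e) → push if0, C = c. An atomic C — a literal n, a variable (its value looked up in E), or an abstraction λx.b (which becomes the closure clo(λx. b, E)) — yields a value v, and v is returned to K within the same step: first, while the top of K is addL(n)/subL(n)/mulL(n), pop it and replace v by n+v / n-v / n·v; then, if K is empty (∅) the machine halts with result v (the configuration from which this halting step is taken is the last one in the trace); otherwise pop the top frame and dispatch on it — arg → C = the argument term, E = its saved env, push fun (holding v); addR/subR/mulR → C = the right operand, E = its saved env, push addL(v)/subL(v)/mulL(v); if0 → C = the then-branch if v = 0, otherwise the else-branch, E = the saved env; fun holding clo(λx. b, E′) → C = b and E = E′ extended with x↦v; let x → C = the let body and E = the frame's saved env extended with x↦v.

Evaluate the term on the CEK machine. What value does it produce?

[0] [C=((λz. z) ((-4 - (-3 - -4)) + ((λq. ((λz. z) 3)) ((λw. 7) 3)))) | E=∅ | K=∅]
[1] [C=(λz. z) | E=∅ | K=[arg]]
[2] [C=((-4 - (-3 - -4)) + ((λq. ((λz. z) 3)) ((λw. 7) 3))) | E=∅ | K=[fun]]
[3] [C=(-4 - (-3 - -4)) | E=∅ | K=[addR :: fun]]
[4] [C=-4 | E=∅ | K=[subR :: addR :: fun]]
[5] [C=(-3 - -4) | E=∅ | K=[subL(-4) :: addR :: fun]]
[6] [C=-3 | E=∅ | K=[subR :: subL(-4) :: addR :: fun]]
[7] [C=-4 | E=∅ | K=[subL(-3) :: subL(-4) :: addR :: fun]]
[8] [C=((λq. ((λz. z) 3)) ((λw. 7) 3)) | E=∅ | K=[addL(-5) :: fun]]
[9] [C=(λq. ((λz. z) 3)) | E=∅ | K=[arg :: addL(-5) :: fun]]
[10] [C=((λw. 7) 3) | E=∅ | K=[fun :: addL(-5) :: fun]]
[11] [C=(λw. 7) | E=∅ | K=[arg :: fun :: addL(-5) :: fun]]
[12] [C=3 | E=∅ | K=[fun :: fun :: addL(-5) :: fun]]
[13] [C=7 | E={w↦3} | K=[fun :: addL(-5) :: fun]]
[14] [C=((λz. z) 3) | E={q↦7} | K=[addL(-5) :: fun]]
[15] [C=(λz. z) | E={q↦7} | K=[arg :: addL(-5) :: fun]]
[16] [C=3 | E={q↦7} | K=[fun :: addL(-5) :: fun]]
[17] [C=z | E={z↦3, q↦7} | K=[addL(-5) :: fun]]
[18] [C=z | E={z↦-2} | K=∅]
→ final value -2

Answer: -2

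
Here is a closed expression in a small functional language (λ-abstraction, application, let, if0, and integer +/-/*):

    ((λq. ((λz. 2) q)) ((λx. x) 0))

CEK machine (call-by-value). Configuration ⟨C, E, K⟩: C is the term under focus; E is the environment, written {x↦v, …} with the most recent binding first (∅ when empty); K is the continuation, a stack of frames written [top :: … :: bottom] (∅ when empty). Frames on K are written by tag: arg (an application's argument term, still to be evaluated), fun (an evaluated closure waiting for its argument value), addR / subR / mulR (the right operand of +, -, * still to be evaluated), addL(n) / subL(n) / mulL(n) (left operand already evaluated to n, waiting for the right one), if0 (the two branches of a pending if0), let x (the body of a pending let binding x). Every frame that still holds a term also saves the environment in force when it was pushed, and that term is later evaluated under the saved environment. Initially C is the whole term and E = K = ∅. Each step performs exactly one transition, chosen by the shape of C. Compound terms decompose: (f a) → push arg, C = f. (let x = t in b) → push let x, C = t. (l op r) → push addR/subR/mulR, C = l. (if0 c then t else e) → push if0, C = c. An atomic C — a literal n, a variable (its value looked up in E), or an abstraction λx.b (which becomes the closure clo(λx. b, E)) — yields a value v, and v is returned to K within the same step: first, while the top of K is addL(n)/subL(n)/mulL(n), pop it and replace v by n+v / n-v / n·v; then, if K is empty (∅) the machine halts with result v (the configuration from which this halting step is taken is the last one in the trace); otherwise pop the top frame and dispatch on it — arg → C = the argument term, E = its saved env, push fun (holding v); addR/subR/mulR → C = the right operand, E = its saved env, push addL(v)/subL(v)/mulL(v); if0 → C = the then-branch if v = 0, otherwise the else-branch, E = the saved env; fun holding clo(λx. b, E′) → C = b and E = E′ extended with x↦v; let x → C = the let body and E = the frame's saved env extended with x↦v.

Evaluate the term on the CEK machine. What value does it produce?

Answer: 2

Machine steps:
0. ⟨C=((λq. ((λz. 2) q)) ((λx. x) 0)); E=∅; K=∅⟩
1. ⟨C=(λq. ((λz. 2) q)); E=∅; K=[arg]⟩
2. ⟨C=((λx. x) 0); E=∅; K=[fun]⟩
3. ⟨C=(λx. x); E=∅; K=[arg :: fun]⟩
4. ⟨C=0; E=∅; K=[fun :: fun]⟩
5. ⟨C=x; E={x↦0}; K=[fun]⟩
6. ⟨C=((λz. 2) q); E={q↦0}; K=∅⟩
7. ⟨C=(λz. 2); E={q↦0}; K=[arg]⟩
8. ⟨C=q; E={q↦0}; K=[fun]⟩
9. ⟨C=2; E={z↦0, q↦0}; K=∅⟩
→ final value 2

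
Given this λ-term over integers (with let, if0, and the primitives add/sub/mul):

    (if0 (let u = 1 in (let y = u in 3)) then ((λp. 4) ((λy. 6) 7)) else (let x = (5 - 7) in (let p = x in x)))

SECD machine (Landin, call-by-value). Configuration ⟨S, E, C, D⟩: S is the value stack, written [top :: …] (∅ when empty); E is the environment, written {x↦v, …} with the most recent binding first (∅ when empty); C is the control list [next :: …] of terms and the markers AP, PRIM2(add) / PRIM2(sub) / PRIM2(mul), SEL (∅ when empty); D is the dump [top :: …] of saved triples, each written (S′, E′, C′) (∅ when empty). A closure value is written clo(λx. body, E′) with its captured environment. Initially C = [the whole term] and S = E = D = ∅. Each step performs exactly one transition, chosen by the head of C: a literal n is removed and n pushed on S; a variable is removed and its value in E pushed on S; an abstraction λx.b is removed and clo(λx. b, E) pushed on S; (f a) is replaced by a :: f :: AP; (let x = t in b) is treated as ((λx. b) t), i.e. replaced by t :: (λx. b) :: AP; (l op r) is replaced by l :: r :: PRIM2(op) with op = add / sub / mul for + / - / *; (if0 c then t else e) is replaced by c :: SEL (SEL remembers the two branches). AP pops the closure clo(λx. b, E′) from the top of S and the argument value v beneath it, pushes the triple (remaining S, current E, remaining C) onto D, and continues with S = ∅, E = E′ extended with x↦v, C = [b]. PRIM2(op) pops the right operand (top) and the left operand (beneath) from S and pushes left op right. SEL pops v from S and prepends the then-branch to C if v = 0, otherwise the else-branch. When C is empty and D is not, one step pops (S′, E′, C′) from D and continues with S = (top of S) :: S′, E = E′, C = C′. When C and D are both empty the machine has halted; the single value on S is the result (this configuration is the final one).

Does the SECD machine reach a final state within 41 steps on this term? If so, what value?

Answer: -2

Machine steps:
t=0: [S=∅ | E=∅ | C=[(if0 (let u = 1 in (let y = u in 3)) then ((λp. 4) ((λy. 6) 7)) else (let x = (5 - 7) in (let p = x in x)))] | D=∅]
t=1: [S=∅ | E=∅ | C=[(let u = 1 in (let y = u in 3)) :: SEL] | D=∅]
t=2: [S=∅ | E=∅ | C=[1 :: (λu. (let y = u in 3)) :: AP :: SEL] | D=∅]
t=3: [S=[1] | E=∅ | C=[(λu. (let y = u in 3)) :: AP :: SEL] | D=∅]
t=4: [S=[clo(λu. (let y = u in 3), ∅) :: 1] | E=∅ | C=[AP :: SEL] | D=∅]
t=5: [S=∅ | E={u↦1} | C=[(let y = u in 3)] | D=[(∅, ∅, [SEL])]]
t=6: [S=∅ | E={u↦1} | C=[u :: (λy. 3) :: AP] | D=[(∅, ∅, [SEL])]]
t=7: [S=[1] | E={u↦1} | C=[(λy. 3) :: AP] | D=[(∅, ∅, [SEL])]]
t=8: [S=[clo(λy. 3, {u↦1}) :: 1] | E={u↦1} | C=[AP] | D=[(∅, ∅, [SEL])]]
t=9: [S=∅ | E={y↦1, u↦1} | C=[3] | D=[(∅, {u↦1}, ∅) :: (∅, ∅, [SEL])]]
t=10: [S=[3] | E={y↦1, u↦1} | C=∅ | D=[(∅, {u↦1}, ∅) :: (∅, ∅, [SEL])]]
t=11: [S=[3] | E={u↦1} | C=∅ | D=[(∅, ∅, [SEL])]]
t=12: [S=[3] | E=∅ | C=[SEL] | D=∅]
t=13: [S=∅ | E=∅ | C=[(let x = (5 - 7) in (let p = x in x))] | D=∅]
t=14: [S=∅ | E=∅ | C=[(5 - 7) :: (λx. (let p = x in x)) :: AP] | D=∅]
t=15: [S=∅ | E=∅ | C=[5 :: 7 :: PRIM2(sub) :: (λx. (let p = x in x)) :: AP] | D=∅]
t=16: [S=[5] | E=∅ | C=[7 :: PRIM2(sub) :: (λx. (let p = x in x)) :: AP] | D=∅]
t=17: [S=[7 :: 5] | E=∅ | C=[PRIM2(sub) :: (λx. (let p = x in x)) :: AP] | D=∅]
t=18: [S=[-2] | E=∅ | C=[(λx. (let p = x in x)) :: AP] | D=∅]
t=19: [S=[clo(λx. (let p = x in x), ∅) :: -2] | E=∅ | C=[AP] | D=∅]
t=20: [S=∅ | E={x↦-2} | C=[(let p = x in x)] | D=[(∅, ∅, ∅)]]
t=21: [S=∅ | E={x↦-2} | C=[x :: (λp. x) :: AP] | D=[(∅, ∅, ∅)]]
t=22: [S=[-2] | E={x↦-2} | C=[(λp. x) :: AP] | D=[(∅, ∅, ∅)]]
t=23: [S=[clo(λp. x, {x↦-2}) :: -2] | E={x↦-2} | C=[AP] | D=[(∅, ∅, ∅)]]
t=24: [S=∅ | E={p↦-2, x↦-2} | C=[x] | D=[(∅, {x↦-2}, ∅) :: (∅, ∅, ∅)]]
t=25: [S=[-2] | E={p↦-2, x↦-2} | C=∅ | D=[(∅, {x↦-2}, ∅) :: (∅, ∅, ∅)]]
t=26: [S=[-2] | E={x↦-2} | C=∅ | D=[(∅, ∅, ∅)]]
t=27: [S=[-2] | E=∅ | C=∅ | D=∅]
→ final value -2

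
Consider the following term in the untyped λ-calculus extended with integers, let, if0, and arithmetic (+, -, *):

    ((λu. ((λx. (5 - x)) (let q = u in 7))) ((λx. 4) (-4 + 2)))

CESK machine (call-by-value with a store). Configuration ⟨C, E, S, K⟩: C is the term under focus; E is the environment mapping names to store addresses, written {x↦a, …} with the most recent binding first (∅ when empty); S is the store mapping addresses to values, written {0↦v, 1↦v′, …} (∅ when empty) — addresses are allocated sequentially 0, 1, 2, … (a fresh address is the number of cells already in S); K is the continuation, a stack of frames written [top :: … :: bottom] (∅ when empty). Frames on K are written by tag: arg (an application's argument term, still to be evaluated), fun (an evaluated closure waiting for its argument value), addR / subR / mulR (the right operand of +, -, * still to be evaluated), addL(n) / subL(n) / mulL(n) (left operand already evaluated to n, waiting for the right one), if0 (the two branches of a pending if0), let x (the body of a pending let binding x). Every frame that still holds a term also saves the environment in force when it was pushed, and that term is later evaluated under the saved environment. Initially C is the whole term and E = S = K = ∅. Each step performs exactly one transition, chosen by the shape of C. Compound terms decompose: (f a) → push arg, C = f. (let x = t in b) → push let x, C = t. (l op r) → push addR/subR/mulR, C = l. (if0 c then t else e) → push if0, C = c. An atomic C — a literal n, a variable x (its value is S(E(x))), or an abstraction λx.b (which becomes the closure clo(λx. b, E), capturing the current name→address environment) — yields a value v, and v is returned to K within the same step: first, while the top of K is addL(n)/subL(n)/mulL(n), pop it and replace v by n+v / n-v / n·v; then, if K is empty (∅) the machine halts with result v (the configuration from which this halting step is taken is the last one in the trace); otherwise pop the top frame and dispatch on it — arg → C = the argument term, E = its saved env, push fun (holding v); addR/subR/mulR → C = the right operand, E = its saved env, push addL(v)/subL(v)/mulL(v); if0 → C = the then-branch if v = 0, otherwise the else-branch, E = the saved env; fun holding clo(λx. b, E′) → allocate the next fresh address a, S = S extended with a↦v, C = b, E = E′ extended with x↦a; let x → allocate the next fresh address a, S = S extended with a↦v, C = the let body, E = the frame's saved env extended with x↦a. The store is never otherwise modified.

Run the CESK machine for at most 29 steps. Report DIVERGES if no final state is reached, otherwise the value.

step 0: [C=((λu. ((λx. (5 - x)) (let q = u in 7))) ((λx. 4) (-4 + 2))) | E=∅ | S=∅ | K=∅]
step 1: [C=(λu. ((λx. (5 - x)) (let q = u in 7))) | E=∅ | S=∅ | K=[arg]]
step 2: [C=((λx. 4) (-4 + 2)) | E=∅ | S=∅ | K=[fun]]
step 3: [C=(λx. 4) | E=∅ | S=∅ | K=[arg :: fun]]
step 4: [C=(-4 + 2) | E=∅ | S=∅ | K=[fun :: fun]]
step 5: [C=-4 | E=∅ | S=∅ | K=[addR :: fun :: fun]]
step 6: [C=2 | E=∅ | S=∅ | K=[addL(-4) :: fun :: fun]]
step 7: [C=4 | E={x↦0} | S={0↦-2} | K=[fun]]
step 8: [C=((λx. (5 - x)) (let q = u in 7)) | E={u↦1} | S={0↦-2, 1↦4} | K=∅]
step 9: [C=(λx. (5 - x)) | E={u↦1} | S={0↦-2, 1↦4} | K=[arg]]
step 10: [C=(let q = u in 7) | E={u↦1} | S={0↦-2, 1↦4} | K=[fun]]
step 11: [C=u | E={u↦1} | S={0↦-2, 1↦4} | K=[let q :: fun]]
step 12: [C=7 | E={q↦2, u↦1} | S={0↦-2, 1↦4, 2↦4} | K=[fun]]
step 13: [C=(5 - x) | E={x↦3, u↦1} | S={0↦-2, 1↦4, 2↦4, 3↦7} | K=∅]
step 14: [C=5 | E={x↦3, u↦1} | S={0↦-2, 1↦4, 2↦4, 3↦7} | K=[subR]]
step 15: [C=x | E={x↦3, u↦1} | S={0↦-2, 1↦4, 2↦4, 3↦7} | K=[subL(5)]]
→ final value -2

Answer: -2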